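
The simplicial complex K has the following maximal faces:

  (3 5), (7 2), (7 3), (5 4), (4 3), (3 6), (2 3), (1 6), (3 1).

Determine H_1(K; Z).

We work with the vertex ordering 1 < 2 < 3 < 4 < 5 < 6 < 7. The simplices of K, each written with vertices in increasing order, are:

  0-simplices (7): [1], [2], [3], [4], [5], [6], [7]
  1-simplices (9): [1,3], [1,6], [2,3], [2,7], [3,4], [3,5], [3,6], [3,7], [4,5]

Hence C_0 ≅ Z^7, C_1 ≅ Z^9.

∂_1: C_1 → C_0 is given by ∂[p,q] = [q] − [p].
This gives a 7×9 integer matrix of rank 6; reducing to Smith normal form yields diagonal entries (1,1,1,1,1,1).

Now H_k = ker ∂_k / im ∂_{k+1}, so:

  H_1: rank ker ∂_1 − rank ∂_2 = (9 − 6) − 0 = 3, and there is no ∂_2, so H_1 = Z^3.

H_1 ≅ Z^3.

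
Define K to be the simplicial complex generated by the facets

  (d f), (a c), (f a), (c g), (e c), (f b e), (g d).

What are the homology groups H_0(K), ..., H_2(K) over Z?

H_0 = Z,  H_1 = Z^2,  H_2 = 0.

We work with the vertex ordering a < b < c < d < e < f < g. The simplices of K, each written with vertices in increasing order, are:

  0-simplices (7): a, b, c, d, e, f, g
  1-simplices (9): ac, af, be, bf, ce, cg, df, dg, ef
  2-simplices (1): bef

Hence C_0 ≅ Z^7, C_1 ≅ Z^9, C_2 ≅ Z^1.

Boundary ∂_1: C_1 → C_0 sends each edge [p,q] (with p < q) to q − p. For instance
  ∂dg = g − d.
The resulting 7×9 matrix has rank 6, and its Smith normal form has invariant factors (1,1,1,1,1,1).

The boundary map ∂_2: C_2 → C_1 sends each 2-simplex [p,q,r] to [q,r] − [p,r] + [p,q]. For instance
  ∂bef = ef − bf + be.
The resulting 9×1 matrix has rank 1, and its Smith normal form has invariant factors (1).

Computing H_k = (kernel of ∂_k) / (image of ∂_{k+1}):

  H_0: rank C_0 − rank ∂_1 = 7 − 6 = 1, and the invariant factors of ∂_1 are all 1, so H_0 ≅ Z.
  H_1: rank ker ∂_1 − rank ∂_2 = (9 − 6) − 1 = 2, and the invariant factors of ∂_2 are all 1, so H_1 ≅ Z^2.
  H_2: rank ker ∂_2 − rank ∂_3 = (1 − 1) − 0 = 0, and there is no ∂_3, so H_2 ≅ 0.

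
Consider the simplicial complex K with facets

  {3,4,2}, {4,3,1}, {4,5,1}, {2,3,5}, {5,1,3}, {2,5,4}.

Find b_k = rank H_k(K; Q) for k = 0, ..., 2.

b_0 = 1, b_1 = 0, b_2 = 1.

Order the vertices as 1 < 2 < 3 < 4 < 5. Listing each simplex with vertices in this order, K has dimension 2 with simplices:

  0-simplices (5): [1], [2], [3], [4], [5]
  1-simplices (9): [1,3], [1,4], [1,5], [2,3], [2,4], [2,5], [3,4], [3,5], [4,5]
  2-simplices (6): [1,3,4], [1,3,5], [1,4,5], [2,3,4], [2,3,5], [2,4,5]

so the chain groups are C_0 ≅ Z^5, C_1 ≅ Z^9, C_2 ≅ Z^6.

Boundary ∂_1: C_1 → C_0 is given by ∂[p,q] = [q] − [p].
The 5×9 boundary matrix has rank 4 and Smith normal form diag(1,1,1,1).

The boundary map ∂_2: C_2 → C_1 sends each 2-simplex [p,q,r] to [q,r] − [p,r] + [p,q]. For instance
  ∂[1,3,4] = [3,4] − [1,4] + [1,3],
  ∂[2,4,5] = [4,5] − [2,5] + [2,4].
The resulting 9×6 matrix has rank 5, and its Smith normal form has invariant factors (1,1,1,1,1).

Computing H_k = (kernel of ∂_k) / (image of ∂_{k+1}):

  H_0: rank C_0 − rank ∂_1 = 5 − 4 = 1, and the invariant factors of ∂_1 are all 1, so H_0 ≅ Z.
  H_1: rank ker ∂_1 − rank ∂_2 = (9 − 4) − 5 = 0, and the invariant factors of ∂_2 are all 1, so H_1 ≅ 0.
  H_2: rank ker ∂_2 − rank ∂_3 = (6 − 5) − 0 = 1, and there is no ∂_3, so H_2 ≅ Z.

Hence the Betti numbers are b_0 = 1, b_1 = 0, b_2 = 1.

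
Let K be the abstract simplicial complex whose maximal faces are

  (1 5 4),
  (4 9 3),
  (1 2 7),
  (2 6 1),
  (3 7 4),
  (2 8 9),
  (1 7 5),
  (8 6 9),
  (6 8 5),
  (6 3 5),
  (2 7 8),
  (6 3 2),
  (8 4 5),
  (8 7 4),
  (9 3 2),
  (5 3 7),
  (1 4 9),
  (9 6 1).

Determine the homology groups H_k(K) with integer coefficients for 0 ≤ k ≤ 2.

Fix the vertex order 1 < 2 < 3 < 4 < 5 < 6 < 7 < 8 < 9 and write every simplex with vertices in increasing order. Then dim K = 2 and the simplices of K are:

  0-simplices (9): [1], [2], [3], [4], [5], [6], [7], [8], [9]
  1-simplices (27): (27 of them)
  2-simplices (18): [1,2,6], [1,2,7], [1,4,5], [1,4,9], [1,5,7], [1,6,9], [2,3,6], [2,3,9], [2,7,8], [2,8,9], [3,4,7], [3,4,9], [3,5,6], [3,5,7], [4,5,8], [4,7,8], [5,6,8], [6,8,9]

giving chain groups C_0 ≅ Z^9, C_1 ≅ Z^27, C_2 ≅ Z^18.

The boundary map ∂_1: C_1 → C_0 sends each edge [p,q] (with p < q) to q − p.
The 9×27 boundary matrix has rank 8 and Smith normal form diag(1,1,1,1,1,1,1,1).

∂_2: C_2 → C_1 acts by ∂[p,q,r] = [q,r] − [p,r] + [p,q]. For instance
  ∂[1,4,9] = [4,9] − [1,9] + [1,4],
  ∂[1,2,7] = [2,7] − [1,7] + [1,2].
As a 27×18 matrix over Z this has rank 18, with invariant factors (1,1,1,1,1,1,1,1,1,1,1,1,1,1,1,1,1,2).

From H_k ≅ ker(∂_k) / im(∂_{k+1}) we obtain:

  H_0: rank C_0 − rank ∂_1 = 9 − 8 = 1, and the invariant factors of ∂_1 are all 1, so H_0 = Z.
  H_1: rank ker ∂_1 − rank ∂_2 = (27 − 8) − 18 = 1, and ∂_2 has invariant factor 2 > 1, so H_1 = Z ⊕ Z/2.
  H_2: rank ker ∂_2 − rank ∂_3 = (18 − 18) − 0 = 0, and there is no ∂_3, so H_2 = 0.

H_0 = Z,  H_1 = Z ⊕ Z/2,  H_2 = 0.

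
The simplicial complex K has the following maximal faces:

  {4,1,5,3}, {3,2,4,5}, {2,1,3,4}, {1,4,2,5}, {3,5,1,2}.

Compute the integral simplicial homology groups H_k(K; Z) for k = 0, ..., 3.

H_0 ≅ Z,  H_1 = 0,  H_2 = 0,  H_3 ≅ Z.

Fix the vertex order 1 < 2 < 3 < 4 < 5 and write every simplex with vertices in increasing order. Then dim K = 3 and the simplices of K are:

  0-simplices (5): [1], [2], [3], [4], [5]
  1-simplices (10): [1,2], [1,3], [1,4], [1,5], [2,3], [2,4], [2,5], [3,4], [3,5], [4,5]
  2-simplices (10): [1,2,3], [1,2,4], [1,2,5], [1,3,4], [1,3,5], [1,4,5], [2,3,4], [2,3,5], [2,4,5], [3,4,5]
  3-simplices (5): [1,2,3,4], [1,2,3,5], [1,2,4,5], [1,3,4,5], [2,3,4,5]

Hence C_0 ≅ Z^5, C_1 ≅ Z^10, C_2 ≅ Z^10, C_3 ≅ Z^5.

∂_1: C_1 → C_0 sends each edge [p,q] (with p < q) to q − p. For instance
  ∂[4,5] = [5] − [4].
This gives a 5×10 integer matrix of rank 4; reducing to Smith normal form yields diagonal entries (1,1,1,1).

∂_2: C_2 → C_1 acts by ∂[p,q,r] = [q,r] − [p,r] + [p,q]. For instance
  ∂[1,3,4] = [3,4] − [1,4] + [1,3],
  ∂[2,4,5] = [4,5] − [2,5] + [2,4].
The resulting 10×10 matrix has rank 6, and its Smith normal form has invariant factors (1,1,1,1,1,1).

The boundary map ∂_3: C_3 → C_2 sends each 3-simplex σ to the alternating sum Σ_i (−1)^i (σ with its i-th vertex removed). For instance
  ∂[2,3,4,5] = [3,4,5] − [2,4,5] + [2,3,5] − [2,3,4],
  ∂[1,2,3,4] = [2,3,4] − [1,3,4] + [1,2,4] − [1,2,3].
As a 10×5 matrix over Z this has rank 4, with invariant factors (1,1,1,1).

From H_k ≅ ker(∂_k) / im(∂_{k+1}) we obtain:

  H_0: rank C_0 − rank ∂_1 = 5 − 4 = 1, and the invariant factors of ∂_1 are all 1, so H_0 ≅ Z.
  H_1: rank ker ∂_1 − rank ∂_2 = (10 − 4) − 6 = 0, and the invariant factors of ∂_2 are all 1, so H_1 ≅ 0.
  H_2: rank ker ∂_2 − rank ∂_3 = (10 − 6) − 4 = 0, and the invariant factors of ∂_3 are all 1, so H_2 ≅ 0.
  H_3: rank ker ∂_3 − rank ∂_4 = (5 − 4) − 0 = 1, and there is no ∂_4, so H_3 ≅ Z.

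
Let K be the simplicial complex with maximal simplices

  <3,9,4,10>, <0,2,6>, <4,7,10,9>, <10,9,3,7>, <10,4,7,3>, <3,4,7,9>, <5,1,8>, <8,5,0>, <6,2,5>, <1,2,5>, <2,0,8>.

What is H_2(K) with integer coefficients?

H_2 = 0.

Fix the vertex order 0 < 1 < 2 < 3 < 4 < 5 < 6 < 7 < 8 < 9 < 10 and write every simplex with vertices in increasing order. Then dim K = 3 and the simplices of K are:

  0-simplices (11): [0], [1], [2], [3], [4], [5], [6], [7], [8], [9], [10]
  1-simplices (22): [0,2], [0,5], [0,6], [0,8], [1,2], [1,5], [1,8], [2,5], [2,6], [2,8], [3,4], [3,7], [3,9], [3,10], [4,7], [4,9], [4,10], [5,6], [5,8], [7,9], [7,10], [9,10]
  2-simplices (16): [0,2,6], [0,2,8], [0,5,8], [1,2,5], [1,5,8], [2,5,6], [3,4,7], [3,4,9], [3,4,10], [3,7,9], [3,7,10], [3,9,10], [4,7,9], [4,7,10], [4,9,10], [7,9,10]
  3-simplices (5): [3,4,7,9], [3,4,7,10], [3,4,9,10], [3,7,9,10], [4,7,9,10]

Hence C_0 ≅ Z^11, C_1 ≅ Z^22, C_2 ≅ Z^16, C_3 ≅ Z^5.

Boundary ∂_1: C_1 → C_0 is given by ∂[p,q] = [q] − [p]. For instance
  ∂[4,9] = [9] − [4].
The 11×22 boundary matrix has rank 9 and Smith normal form diag(1,1,1,1,1,1,1,1,1).

Boundary ∂_2: C_2 → C_1 maps a triangle to the signed sum of its edges. For instance
  ∂[3,7,9] = [7,9] − [3,9] + [3,7],
  ∂[3,4,10] = [4,10] − [3,10] + [3,4].
The 22×16 boundary matrix has rank 12 and Smith normal form diag(1,1,1,1,1,1,1,1,1,1,1,1).

The boundary map ∂_3: C_3 → C_2 sends each 3-simplex σ to the alternating sum Σ_i (−1)^i (σ with its i-th vertex removed). For instance
  ∂[3,4,7,9] = [4,7,9] − [3,7,9] + [3,4,9] − [3,4,7],
  ∂[4,7,9,10] = [7,9,10] − [4,9,10] + [4,7,10] − [4,7,9].
The resulting 16×5 matrix has rank 4, and its Smith normal form has invariant factors (1,1,1,1).

From H_k ≅ ker(∂_k) / im(∂_{k+1}) we obtain:

  H_2: rank ker ∂_2 − rank ∂_3 = (16 − 12) − 4 = 0, and the invariant factors of ∂_3 are all 1, so H_2 = 0.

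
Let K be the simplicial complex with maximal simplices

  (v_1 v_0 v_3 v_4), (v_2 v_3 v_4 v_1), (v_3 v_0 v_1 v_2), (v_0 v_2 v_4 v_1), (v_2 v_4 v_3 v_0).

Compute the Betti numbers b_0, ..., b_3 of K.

K has 5 vertices, 10 edges, 10 triangles, 5 3-simplices.
rank ∂_0 = 0, rank ∂_1 = 4 ⇒ b_0 = 5 − 0 − 4 = 1; all invariant factors of ∂_1 are 1 so no torsion. So H_0 = Z.
rank ∂_1 = 4, rank ∂_2 = 6 ⇒ b_1 = 10 − 4 − 6 = 0; all invariant factors of ∂_2 are 1 so no torsion. So H_1 = 0.
rank ∂_2 = 6, rank ∂_3 = 4 ⇒ b_2 = 10 − 6 − 4 = 0; all invariant factors of ∂_3 are 1 so no torsion. So H_2 = 0.
rank ∂_3 = 4, rank ∂_4 = 0 ⇒ b_3 = 5 − 4 − 0 = 1. So H_3 = Z.

b_0 = 1, b_1 = 0, b_2 = 0, b_3 = 1.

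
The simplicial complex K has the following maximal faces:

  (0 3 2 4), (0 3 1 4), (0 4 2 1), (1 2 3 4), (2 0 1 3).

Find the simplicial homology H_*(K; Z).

H_0 = Z,  H_1 = 0,  H_2 = 0,  H_3 = Z.

Fix the vertex order 0 < 1 < 2 < 3 < 4 and write every simplex with vertices in increasing order. Then dim K = 3 and the simplices of K are:

  0-simplices (5): [0], [1], [2], [3], [4]
  1-simplices (10): [0,1], [0,2], [0,3], [0,4], [1,2], [1,3], [1,4], [2,3], [2,4], [3,4]
  2-simplices (10): [0,1,2], [0,1,3], [0,1,4], [0,2,3], [0,2,4], [0,3,4], [1,2,3], [1,2,4], [1,3,4], [2,3,4]
  3-simplices (5): [0,1,2,3], [0,1,2,4], [0,1,3,4], [0,2,3,4], [1,2,3,4]

Hence C_0 ≅ Z^5, C_1 ≅ Z^10, C_2 ≅ Z^10, C_3 ≅ Z^5.

∂_1: C_1 → C_0 is given by ∂[p,q] = [q] − [p].
This gives a 5×10 integer matrix of rank 4; reducing to Smith normal form yields diagonal entries (1,1,1,1).

The boundary map ∂_2: C_2 → C_1 acts by ∂[p,q,r] = [q,r] − [p,r] + [p,q]. For instance
  ∂[0,3,4] = [3,4] − [0,4] + [0,3],
  ∂[0,1,2] = [1,2] − [0,2] + [0,1].
The 10×10 boundary matrix has rank 6 and Smith normal form diag(1,1,1,1,1,1).

Boundary ∂_3: C_3 → C_2 sends each 3-simplex σ to the alternating sum Σ_i (−1)^i (σ with its i-th vertex removed). For instance
  ∂[0,1,2,3] = [1,2,3] − [0,2,3] + [0,1,3] − [0,1,2],
  ∂[0,1,3,4] = [1,3,4] − [0,3,4] + [0,1,4] − [0,1,3].
This gives a 10×5 integer matrix of rank 4; reducing to Smith normal form yields diagonal entries (1,1,1,1).

Reading off H_k = ker ∂_k / im ∂_{k+1}:

  H_0: rank C_0 − rank ∂_1 = 5 − 4 = 1, and the invariant factors of ∂_1 are all 1, so H_0 = Z.
  H_1: rank ker ∂_1 − rank ∂_2 = (10 − 4) − 6 = 0, and the invariant factors of ∂_2 are all 1, so H_1 = 0.
  H_2: rank ker ∂_2 − rank ∂_3 = (10 − 6) − 4 = 0, and the invariant factors of ∂_3 are all 1, so H_2 = 0.
  H_3: rank ker ∂_3 − rank ∂_4 = (5 − 4) − 0 = 1, and there is no ∂_4, so H_3 = Z.

As a check, the Euler characteristic is 5 − 10 + 10 − 5 = 0, which agrees with 1 − 0 + 0 − 1 = 0.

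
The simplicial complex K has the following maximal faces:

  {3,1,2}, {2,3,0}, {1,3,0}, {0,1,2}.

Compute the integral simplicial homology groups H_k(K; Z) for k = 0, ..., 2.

H_0 ≅ Z,  H_1 = 0,  H_2 ≅ Z.

Take the total order 0 < 1 < 2 < 3 on the vertex set. Then K (dimension 2) consists of the simplices:

  0-simplices (4): [0], [1], [2], [3]
  1-simplices (6): [0,1], [0,2], [0,3], [1,2], [1,3], [2,3]
  2-simplices (4): [0,1,2], [0,1,3], [0,2,3], [1,2,3]

so the chain groups are C_0 ≅ Z^4, C_1 ≅ Z^6, C_2 ≅ Z^4.

∂_1: C_1 → C_0 maps an edge to its endpoints' difference, ∂[p,q] = q − p.
The resulting 4×6 matrix has rank 3, and its Smith normal form has invariant factors (1,1,1).

The boundary map ∂_2: C_2 → C_1 sends each 2-simplex [p,q,r] to [q,r] − [p,r] + [p,q]. For instance
  ∂[0,1,2] = [1,2] − [0,2] + [0,1],
  ∂[1,2,3] = [2,3] − [1,3] + [1,2].
This gives a 6×4 integer matrix of rank 3; reducing to Smith normal form yields diagonal entries (1,1,1).

Now H_k = ker ∂_k / im ∂_{k+1}, so:

  H_0: rank C_0 − rank ∂_1 = 4 − 3 = 1, and the invariant factors of ∂_1 are all 1, so H_0 = Z.
  H_1: rank ker ∂_1 − rank ∂_2 = (6 − 3) − 3 = 0, and the invariant factors of ∂_2 are all 1, so H_1 = 0.
  H_2: rank ker ∂_2 − rank ∂_3 = (4 − 3) − 0 = 1, and there is no ∂_3, so H_2 = Z.

As a check, the Euler characteristic is 4 − 6 + 4 = 2, which agrees with 1 − 0 + 1 = 2.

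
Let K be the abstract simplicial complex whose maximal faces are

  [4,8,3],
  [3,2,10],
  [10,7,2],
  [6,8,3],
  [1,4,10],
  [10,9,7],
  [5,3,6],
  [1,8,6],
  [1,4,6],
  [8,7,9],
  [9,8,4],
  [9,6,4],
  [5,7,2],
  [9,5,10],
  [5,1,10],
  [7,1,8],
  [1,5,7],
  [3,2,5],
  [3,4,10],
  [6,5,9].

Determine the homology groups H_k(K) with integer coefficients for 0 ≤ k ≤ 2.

K has 10 vertices, 30 edges, 20 triangles.
rank ∂_0 = 0, rank ∂_1 = 9 ⇒ b_0 = 10 − 0 − 9 = 1; all invariant factors of ∂_1 are 1 so no torsion. So H_0 ≅ Z.
rank ∂_1 = 9, rank ∂_2 = 20 ⇒ b_1 = 30 − 9 − 20 = 1; ∂_2 has invariant factor(s) [2] giving torsion. So H_1 ≅ Z ⊕ Z/2Z.
rank ∂_2 = 20, rank ∂_3 = 0 ⇒ b_2 = 20 − 20 − 0 = 0. So H_2 ≅ 0.

H_0 = Z,  H_1 = Z ⊕ Z/2Z,  H_2 = 0.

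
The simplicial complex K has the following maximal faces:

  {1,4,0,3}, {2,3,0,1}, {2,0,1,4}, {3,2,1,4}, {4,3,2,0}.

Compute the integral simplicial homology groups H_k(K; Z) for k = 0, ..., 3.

H_0 = Z,  H_1 = 0,  H_2 = 0,  H_3 = Z.

Order the vertices as 0 < 1 < 2 < 3 < 4. Listing each simplex with vertices in this order, K has dimension 3 with simplices:

  0-simplices (5): [0], [1], [2], [3], [4]
  1-simplices (10): [0,1], [0,2], [0,3], [0,4], [1,2], [1,3], [1,4], [2,3], [2,4], [3,4]
  2-simplices (10): [0,1,2], [0,1,3], [0,1,4], [0,2,3], [0,2,4], [0,3,4], [1,2,3], [1,2,4], [1,3,4], [2,3,4]
  3-simplices (5): [0,1,2,3], [0,1,2,4], [0,1,3,4], [0,2,3,4], [1,2,3,4]

Hence C_0 ≅ Z^5, C_1 ≅ Z^10, C_2 ≅ Z^10, C_3 ≅ Z^5.

∂_1: C_1 → C_0 sends each edge [p,q] (with p < q) to q − p. For instance
  ∂[2,3] = [3] − [2].
As a 5×10 matrix over Z this has rank 4, with invariant factors (1,1,1,1).

Boundary ∂_2: C_2 → C_1 acts by ∂[p,q,r] = [q,r] − [p,r] + [p,q]. For instance
  ∂[2,3,4] = [3,4] − [2,4] + [2,3],
  ∂[1,2,3] = [2,3] − [1,3] + [1,2].
The 10×10 boundary matrix has rank 6 and Smith normal form diag(1,1,1,1,1,1).

Boundary ∂_3: C_3 → C_2 sends each 3-simplex σ to the alternating sum Σ_i (−1)^i (σ with its i-th vertex removed). For instance
  ∂[0,2,3,4] = [2,3,4] − [0,3,4] + [0,2,4] − [0,2,3],
  ∂[1,2,3,4] = [2,3,4] − [1,3,4] + [1,2,4] − [1,2,3].
The resulting 10×5 matrix has rank 4, and its Smith normal form has invariant factors (1,1,1,1).

Reading off H_k = ker ∂_k / im ∂_{k+1}:

  H_0: rank C_0 − rank ∂_1 = 5 − 4 = 1, and the invariant factors of ∂_1 are all 1, so H_0 = Z.
  H_1: rank ker ∂_1 − rank ∂_2 = (10 − 4) − 6 = 0, and the invariant factors of ∂_2 are all 1, so H_1 = 0.
  H_2: rank ker ∂_2 − rank ∂_3 = (10 − 6) − 4 = 0, and the invariant factors of ∂_3 are all 1, so H_2 = 0.
  H_3: rank ker ∂_3 − rank ∂_4 = (5 − 4) − 0 = 1, and there is no ∂_4, so H_3 = Z.

As a check, the Euler characteristic is 5 − 10 + 10 − 5 = 0, which agrees with 1 − 0 + 0 − 1 = 0.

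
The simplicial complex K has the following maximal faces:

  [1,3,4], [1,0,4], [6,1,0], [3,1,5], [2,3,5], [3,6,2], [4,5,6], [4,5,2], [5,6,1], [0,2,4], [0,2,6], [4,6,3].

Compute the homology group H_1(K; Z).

Take the total order 0 < 1 < 2 < 3 < 4 < 5 < 6 on the vertex set. Then K (dimension 2) consists of the simplices:

  0-simplices (7): [0], [1], [2], [3], [4], [5], [6]
  1-simplices (18): [0,1], [0,2], [0,4], [0,6], [1,3], [1,4], [1,5], [1,6], [2,3], [2,4], [2,5], [2,6], [3,4], [3,5], [3,6], [4,5], [4,6], [5,6]
  2-simplices (12): [0,1,4], [0,1,6], [0,2,4], [0,2,6], [1,3,4], [1,3,5], [1,5,6], [2,3,5], [2,3,6], [2,4,5], [3,4,6], [4,5,6]

giving chain groups C_0 ≅ Z^7, C_1 ≅ Z^18, C_2 ≅ Z^12.

∂_1: C_1 → C_0 is given by ∂[p,q] = [q] − [p]. For instance
  ∂[0,1] = [1] − [0].
The 7×18 boundary matrix has rank 6 and Smith normal form diag(1,1,1,1,1,1).

∂_2: C_2 → C_1 acts by ∂[p,q,r] = [q,r] − [p,r] + [p,q]. For instance
  ∂[1,3,5] = [3,5] − [1,5] + [1,3],
  ∂[0,2,6] = [2,6] − [0,6] + [0,2].
The resulting 18×12 matrix has rank 12, and its Smith normal form has invariant factors (1,1,1,1,1,1,1,1,1,1,1,2).

Now H_k = ker ∂_k / im ∂_{k+1}, so:

  H_1: rank ker ∂_1 − rank ∂_2 = (18 − 6) − 12 = 0, and ∂_2 has invariant factor 2 > 1, so H_1 = Z/2Z.

(K is a triangulation of the real projective plane RP^2.)

H_1 ≅ Z/2Z.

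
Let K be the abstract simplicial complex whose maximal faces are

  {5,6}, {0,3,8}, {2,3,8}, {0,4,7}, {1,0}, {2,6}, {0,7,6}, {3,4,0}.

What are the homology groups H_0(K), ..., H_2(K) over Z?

Order the vertices as 0 < 1 < 2 < 3 < 4 < 5 < 6 < 7 < 8. Listing each simplex with vertices in this order, K has dimension 2 with simplices:

  0-simplices (9): [0], [1], [2], [3], [4], [5], [6], [7], [8]
  1-simplices (14): [0,1], [0,3], [0,4], [0,6], [0,7], [0,8], [2,3], [2,6], [2,8], [3,4], [3,8], [4,7], [5,6], [6,7]
  2-simplices (5): [0,3,4], [0,3,8], [0,4,7], [0,6,7], [2,3,8]

so the chain groups are C_0 ≅ Z^9, C_1 ≅ Z^14, C_2 ≅ Z^5.

The boundary map ∂_1: C_1 → C_0 sends each edge [p,q] (with p < q) to q − p.
The resulting 9×14 matrix has rank 8, and its Smith normal form has invariant factors (1,1,1,1,1,1,1,1).

The boundary map ∂_2: C_2 → C_1 maps a triangle to the signed sum of its edges. For instance
  ∂[0,4,7] = [4,7] − [0,7] + [0,4],
  ∂[0,3,8] = [3,8] − [0,8] + [0,3].
The resulting 14×5 matrix has rank 5, and its Smith normal form has invariant factors (1,1,1,1,1).

Computing H_k = (kernel of ∂_k) / (image of ∂_{k+1}):

  H_0: rank C_0 − rank ∂_1 = 9 − 8 = 1, and the invariant factors of ∂_1 are all 1, so H_0 = Z.
  H_1: rank ker ∂_1 − rank ∂_2 = (14 − 8) − 5 = 1, and the invariant factors of ∂_2 are all 1, so H_1 = Z.
  H_2: rank ker ∂_2 − rank ∂_3 = (5 − 5) − 0 = 0, and there is no ∂_3, so H_2 = 0.

As a check, the Euler characteristic is 9 − 14 + 5 = 0, which agrees with 1 − 1 + 0 = 0.

H_0 = Z,  H_1 = Z,  H_2 = 0.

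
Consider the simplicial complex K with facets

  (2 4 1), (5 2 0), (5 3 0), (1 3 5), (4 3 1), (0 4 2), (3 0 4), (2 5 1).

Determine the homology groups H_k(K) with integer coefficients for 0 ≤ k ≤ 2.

H_0 = Z,  H_1 = 0,  H_2 = Z.

Take the total order 0 < 1 < 2 < 3 < 4 < 5 on the vertex set. Then K (dimension 2) consists of the simplices:

  0-simplices (6): [0], [1], [2], [3], [4], [5]
  1-simplices (12): [0,2], [0,3], [0,4], [0,5], [1,2], [1,3], [1,4], [1,5], [2,4], [2,5], [3,4], [3,5]
  2-simplices (8): [0,2,4], [0,2,5], [0,3,4], [0,3,5], [1,2,4], [1,2,5], [1,3,4], [1,3,5]

giving chain groups C_0 ≅ Z^6, C_1 ≅ Z^12, C_2 ≅ Z^8.

The boundary map ∂_1: C_1 → C_0 is given by ∂[p,q] = [q] − [p]. For instance
  ∂[0,5] = [5] − [0].
The 6×12 boundary matrix has rank 5 and Smith normal form diag(1,1,1,1,1).

The boundary map ∂_2: C_2 → C_1 maps a triangle to the signed sum of its edges. For instance
  ∂[0,3,4] = [3,4] − [0,4] + [0,3],
  ∂[0,3,5] = [3,5] − [0,5] + [0,3].
This gives a 12×8 integer matrix of rank 7; reducing to Smith normal form yields diagonal entries (1,1,1,1,1,1,1).

Computing H_k = (kernel of ∂_k) / (image of ∂_{k+1}):

  H_0: rank C_0 − rank ∂_1 = 6 − 5 = 1, and the invariant factors of ∂_1 are all 1, so H_0 = Z.
  H_1: rank ker ∂_1 − rank ∂_2 = (12 − 5) − 7 = 0, and the invariant factors of ∂_2 are all 1, so H_1 = 0.
  H_2: rank ker ∂_2 − rank ∂_3 = (8 − 7) − 0 = 1, and there is no ∂_3, so H_2 = Z.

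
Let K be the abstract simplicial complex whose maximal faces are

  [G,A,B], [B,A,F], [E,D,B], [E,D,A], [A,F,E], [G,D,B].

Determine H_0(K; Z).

We work with the vertex ordering A < B < D < E < F < G. The simplices of K, each written with vertices in increasing order, are:

  0-simplices (6): A, B, D, E, F, G
  1-simplices (12): AB, AD, AE, AF, AG, BD, BE, BF, BG, DE, DG, EF
  2-simplices (6): ABF, ABG, ADE, AEF, BDE, BDG

giving chain groups C_0 ≅ Z^6, C_1 ≅ Z^12, C_2 ≅ Z^6.

∂_1: C_1 → C_0 is given by ∂[p,q] = [q] − [p].
This gives a 6×12 integer matrix of rank 5; reducing to Smith normal form yields diagonal entries (1,1,1,1,1).

∂_2: C_2 → C_1 sends each 2-simplex [p,q,r] to [q,r] − [p,r] + [p,q]. For instance
  ∂AEF = EF − AF + AE,
  ∂BDG = DG − BG + BD.
As a 12×6 matrix over Z this has rank 6, with invariant factors (1,1,1,1,1,1).

Reading off H_k = ker ∂_k / im ∂_{k+1}:

  H_0: rank C_0 − rank ∂_1 = 6 − 5 = 1, and the invariant factors of ∂_1 are all 1, so H_0 = Z.

H_0 = Z.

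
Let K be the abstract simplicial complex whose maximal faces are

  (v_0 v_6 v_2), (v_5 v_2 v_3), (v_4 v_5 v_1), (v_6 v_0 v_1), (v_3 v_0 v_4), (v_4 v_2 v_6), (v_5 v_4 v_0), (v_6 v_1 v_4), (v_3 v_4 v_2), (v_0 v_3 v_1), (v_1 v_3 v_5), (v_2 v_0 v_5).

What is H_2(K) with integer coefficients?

H_2 = 0.

Fix the vertex order v_0 < v_1 < v_2 < v_3 < v_4 < v_5 < v_6 and write every simplex with vertices in increasing order. Then dim K = 2 and the simplices of K are:

  0-simplices (7): [v_0], [v_1], [v_2], [v_3], [v_4], [v_5], [v_6]
  1-simplices (18): (18 of them)
  2-simplices (12): (12 of them)

giving chain groups C_0 ≅ Z^7, C_1 ≅ Z^18, C_2 ≅ Z^12.

Boundary ∂_1: C_1 → C_0 sends each edge [p,q] (with p < q) to q − p.
As a 7×18 matrix over Z this has rank 6, with invariant factors (1,1,1,1,1,1).

Boundary ∂_2: C_2 → C_1 acts by ∂[p,q,r] = [q,r] − [p,r] + [p,q]. For instance
  ∂[v_1,v_4,v_6] = [v_4,v_6] − [v_1,v_6] + [v_1,v_4],
  ∂[v_0,v_1,v_6] = [v_1,v_6] − [v_0,v_6] + [v_0,v_1].
This gives a 18×12 integer matrix of rank 12; reducing to Smith normal form yields diagonal entries (1,1,1,1,1,1,1,1,1,1,1,2).

Computing H_k = (kernel of ∂_k) / (image of ∂_{k+1}):

  H_2: rank ker ∂_2 − rank ∂_3 = (12 − 12) − 0 = 0, and there is no ∂_3, so H_2 ≅ 0.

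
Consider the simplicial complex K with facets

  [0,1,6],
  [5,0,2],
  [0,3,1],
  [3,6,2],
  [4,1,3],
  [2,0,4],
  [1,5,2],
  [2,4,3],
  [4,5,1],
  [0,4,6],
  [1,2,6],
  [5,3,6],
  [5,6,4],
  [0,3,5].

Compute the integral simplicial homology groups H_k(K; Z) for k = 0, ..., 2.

H_0 ≅ Z,  H_1 ≅ Z^2,  H_2 ≅ Z.

Fix the vertex order 0 < 1 < 2 < 3 < 4 < 5 < 6 and write every simplex with vertices in increasing order. Then dim K = 2 and the simplices of K are:

  0-simplices (7): [0], [1], [2], [3], [4], [5], [6]
  1-simplices (21): [0,1], [0,2], [0,3], [0,4], [0,5], [0,6], [1,2], [1,3], [1,4], [1,5], [1,6], [2,3], [2,4], [2,5], [2,6], [3,4], [3,5], [3,6], [4,5], [4,6], [5,6]
  2-simplices (14): [0,1,3], [0,1,6], [0,2,4], [0,2,5], [0,3,5], [0,4,6], [1,2,5], [1,2,6], [1,3,4], [1,4,5], [2,3,4], [2,3,6], [3,5,6], [4,5,6]

so the chain groups are C_0 ≅ Z^7, C_1 ≅ Z^21, C_2 ≅ Z^14.

Boundary ∂_1: C_1 → C_0 is given by ∂[p,q] = [q] − [p].
The resulting 7×21 matrix has rank 6, and its Smith normal form has invariant factors (1,1,1,1,1,1).

∂_2: C_2 → C_1 maps a triangle to the signed sum of its edges. For instance
  ∂[1,2,5] = [2,5] − [1,5] + [1,2],
  ∂[0,2,5] = [2,5] − [0,5] + [0,2].
This gives a 21×14 integer matrix of rank 13; reducing to Smith normal form yields diagonal entries (1,1,1,1,1,1,1,1,1,1,1,1,1).

From H_k ≅ ker(∂_k) / im(∂_{k+1}) we obtain:

  H_0: rank C_0 − rank ∂_1 = 7 − 6 = 1, and the invariant factors of ∂_1 are all 1, so H_0 = Z.
  H_1: rank ker ∂_1 − rank ∂_2 = (21 − 6) − 13 = 2, and the invariant factors of ∂_2 are all 1, so H_1 = Z^2.
  H_2: rank ker ∂_2 − rank ∂_3 = (14 − 13) − 0 = 1, and there is no ∂_3, so H_2 = Z.

As a check, the Euler characteristic is 7 − 21 + 14 = 0, which agrees with 1 − 2 + 1 = 0.
(K is a triangulation of the torus T^2.)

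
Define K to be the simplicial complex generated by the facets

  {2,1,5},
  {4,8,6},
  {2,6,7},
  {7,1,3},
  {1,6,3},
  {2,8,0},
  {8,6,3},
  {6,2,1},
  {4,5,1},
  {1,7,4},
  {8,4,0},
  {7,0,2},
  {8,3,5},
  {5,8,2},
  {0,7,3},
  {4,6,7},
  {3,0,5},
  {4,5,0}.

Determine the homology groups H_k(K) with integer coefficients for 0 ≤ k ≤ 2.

H_0 = Z,  H_1 = Z ⊕ Z/2,  H_2 = 0.

K has 9 vertices, 27 edges, 18 triangles.
rank ∂_0 = 0, rank ∂_1 = 8 ⇒ b_0 = 9 − 0 − 8 = 1; all invariant factors of ∂_1 are 1 so no torsion. So H_0 = Z.
rank ∂_1 = 8, rank ∂_2 = 18 ⇒ b_1 = 27 − 8 − 18 = 1; ∂_2 has invariant factor(s) [2] giving torsion. So H_1 = Z ⊕ Z/2.
rank ∂_2 = 18, rank ∂_3 = 0 ⇒ b_2 = 18 − 18 − 0 = 0. So H_2 = 0.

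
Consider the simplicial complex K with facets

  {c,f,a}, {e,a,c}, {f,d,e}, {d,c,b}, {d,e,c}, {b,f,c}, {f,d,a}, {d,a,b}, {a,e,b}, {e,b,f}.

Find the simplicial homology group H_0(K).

H_0 ≅ Z.

We work with the vertex ordering a < b < c < d < e < f. The simplices of K, each written with vertices in increasing order, are:

  0-simplices (6): a, b, c, d, e, f
  1-simplices (15): ab, ac, ad, ae, af, bc, bd, be, bf, cd, ce, cf, de, df, ef
  2-simplices (10): abd, abe, ace, acf, adf, bcd, bcf, bef, cde, def

Hence C_0 ≅ Z^6, C_1 ≅ Z^15, C_2 ≅ Z^10.

∂_1: C_1 → C_0 sends each edge [p,q] (with p < q) to q − p. For instance
  ∂bd = d − b.
The resulting 6×15 matrix has rank 5, and its Smith normal form has invariant factors (1,1,1,1,1).

The boundary map ∂_2: C_2 → C_1 sends each 2-simplex [p,q,r] to [q,r] − [p,r] + [p,q]. For instance
  ∂adf = df − af + ad,
  ∂acf = cf − af + ac.
This gives a 15×10 integer matrix of rank 10; reducing to Smith normal form yields diagonal entries (1,1,1,1,1,1,1,1,1,2).

Computing H_k = (kernel of ∂_k) / (image of ∂_{k+1}):

  H_0: rank C_0 − rank ∂_1 = 6 − 5 = 1, and the invariant factors of ∂_1 are all 1, so H_0 ≅ Z.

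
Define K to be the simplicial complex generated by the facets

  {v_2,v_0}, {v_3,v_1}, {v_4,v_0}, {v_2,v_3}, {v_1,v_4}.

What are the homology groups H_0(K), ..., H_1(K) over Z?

We work with the vertex ordering v_0 < v_1 < v_2 < v_3 < v_4. The simplices of K, each written with vertices in increasing order, are:

  0-simplices (5): [v_0], [v_1], [v_2], [v_3], [v_4]
  1-simplices (5): [v_0,v_2], [v_0,v_4], [v_1,v_3], [v_1,v_4], [v_2,v_3]

so the chain groups are C_0 ≅ Z^5, C_1 ≅ Z^5.

Boundary ∂_1: C_1 → C_0 is given by ∂[p,q] = [q] − [p].
The resulting 5×5 matrix has rank 4, and its Smith normal form has invariant factors (1,1,1,1).

Computing H_k = (kernel of ∂_k) / (image of ∂_{k+1}):

  H_0: rank C_0 − rank ∂_1 = 5 − 4 = 1, and the invariant factors of ∂_1 are all 1, so H_0 ≅ Z.
  H_1: rank ker ∂_1 − rank ∂_2 = (5 − 4) − 0 = 1, and there is no ∂_2, so H_1 ≅ Z.

(K is a triangulation of the circle S^1.)

H_0 = Z,  H_1 = Z.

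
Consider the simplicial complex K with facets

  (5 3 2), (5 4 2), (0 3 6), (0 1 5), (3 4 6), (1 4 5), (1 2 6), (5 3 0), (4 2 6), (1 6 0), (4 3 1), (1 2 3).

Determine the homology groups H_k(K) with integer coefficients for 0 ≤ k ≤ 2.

H_0 ≅ Z,  H_1 ≅ Z_2,  H_2 = 0.

Order the vertices as 0 < 1 < 2 < 3 < 4 < 5 < 6. Listing each simplex with vertices in this order, K has dimension 2 with simplices:

  0-simplices (7): [0], [1], [2], [3], [4], [5], [6]
  1-simplices (18): [0,1], [0,3], [0,5], [0,6], [1,2], [1,3], [1,4], [1,5], [1,6], [2,3], [2,4], [2,5], [2,6], [3,4], [3,5], [3,6], [4,5], [4,6]
  2-simplices (12): [0,1,5], [0,1,6], [0,3,5], [0,3,6], [1,2,3], [1,2,6], [1,3,4], [1,4,5], [2,3,5], [2,4,5], [2,4,6], [3,4,6]

so the chain groups are C_0 ≅ Z^7, C_1 ≅ Z^18, C_2 ≅ Z^12.

Boundary ∂_1: C_1 → C_0 sends each edge [p,q] (with p < q) to q − p. For instance
  ∂[1,4] = [4] − [1].
The resulting 7×18 matrix has rank 6, and its Smith normal form has invariant factors (1,1,1,1,1,1).

∂_2: C_2 → C_1 acts by ∂[p,q,r] = [q,r] − [p,r] + [p,q]. For instance
  ∂[2,3,5] = [3,5] − [2,5] + [2,3],
  ∂[0,3,6] = [3,6] − [0,6] + [0,3].
The 18×12 boundary matrix has rank 12 and Smith normal form diag(1,1,1,1,1,1,1,1,1,1,1,2).

Reading off H_k = ker ∂_k / im ∂_{k+1}:

  H_0: rank C_0 − rank ∂_1 = 7 − 6 = 1, and the invariant factors of ∂_1 are all 1, so H_0 ≅ Z.
  H_1: rank ker ∂_1 − rank ∂_2 = (18 − 6) − 12 = 0, and ∂_2 has invariant factor 2 > 1, so H_1 ≅ Z_2.
  H_2: rank ker ∂_2 − rank ∂_3 = (12 − 12) − 0 = 0, and there is no ∂_3, so H_2 ≅ 0.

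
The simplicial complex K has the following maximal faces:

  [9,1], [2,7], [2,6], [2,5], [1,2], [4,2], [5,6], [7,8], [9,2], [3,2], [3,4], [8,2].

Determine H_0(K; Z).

H_0 ≅ Z.

K has 9 vertices, 12 edges.
rank ∂_0 = 0, rank ∂_1 = 8 ⇒ b_0 = 9 − 0 − 8 = 1; all invariant factors of ∂_1 are 1 so no torsion. So H_0 = Z.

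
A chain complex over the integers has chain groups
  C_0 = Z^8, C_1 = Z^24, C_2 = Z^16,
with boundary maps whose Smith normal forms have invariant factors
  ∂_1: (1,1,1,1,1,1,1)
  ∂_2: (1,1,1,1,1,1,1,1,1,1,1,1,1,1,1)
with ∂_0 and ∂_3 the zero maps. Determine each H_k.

H_0: b_0 = 8 − 0 − 7 = 1; torsion from ∂_1 factors > 1: none. So H_0 ≅ Z.
H_1: b_1 = 24 − 7 − 15 = 2; torsion from ∂_2 factors > 1: none. So H_1 ≅ Z^2.
H_2: b_2 = 16 − 15 − 0 = 1; torsion from ∂_3 factors > 1: none. So H_2 ≅ Z.

H_0 ≅ Z,  H_1 ≅ Z^2,  H_2 ≅ Z.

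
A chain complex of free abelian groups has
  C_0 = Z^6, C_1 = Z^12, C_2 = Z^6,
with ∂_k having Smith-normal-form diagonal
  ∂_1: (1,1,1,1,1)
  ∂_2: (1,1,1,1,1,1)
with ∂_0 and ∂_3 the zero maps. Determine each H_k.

H_0 = Z,  H_1 = Z,  H_2 = 0.

H_0: b_0 = 6 − 0 − 5 = 1; torsion from ∂_1 factors > 1: none. So H_0 = Z.
H_1: b_1 = 12 − 5 − 6 = 1; torsion from ∂_2 factors > 1: none. So H_1 = Z.
H_2: b_2 = 6 − 6 − 0 = 0; torsion from ∂_3 factors > 1: none. So H_2 = 0.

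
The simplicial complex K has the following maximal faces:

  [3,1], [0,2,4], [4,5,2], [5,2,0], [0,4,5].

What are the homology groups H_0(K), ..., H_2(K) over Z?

Order the vertices as 0 < 1 < 2 < 3 < 4 < 5. Listing each simplex with vertices in this order, K has dimension 2 with simplices:

  0-simplices (6): [0], [1], [2], [3], [4], [5]
  1-simplices (7): [0,2], [0,4], [0,5], [1,3], [2,4], [2,5], [4,5]
  2-simplices (4): [0,2,4], [0,2,5], [0,4,5], [2,4,5]

Hence C_0 ≅ Z^6, C_1 ≅ Z^7, C_2 ≅ Z^4.

∂_1: C_1 → C_0 is given by ∂[p,q] = [q] − [p]. For instance
  ∂[0,5] = [5] − [0].
This gives a 6×7 integer matrix of rank 4; reducing to Smith normal form yields diagonal entries (1,1,1,1).

The boundary map ∂_2: C_2 → C_1 acts by ∂[p,q,r] = [q,r] − [p,r] + [p,q]. For instance
  ∂[0,2,5] = [2,5] − [0,5] + [0,2],
  ∂[0,4,5] = [4,5] − [0,5] + [0,4].
The resulting 7×4 matrix has rank 3, and its Smith normal form has invariant factors (1,1,1).

From H_k ≅ ker(∂_k) / im(∂_{k+1}) we obtain:

  H_0: rank C_0 − rank ∂_1 = 6 − 4 = 2, and the invariant factors of ∂_1 are all 1, so H_0 ≅ Z^2.
  H_1: rank ker ∂_1 − rank ∂_2 = (7 − 4) − 3 = 0, and the invariant factors of ∂_2 are all 1, so H_1 ≅ 0.
  H_2: rank ker ∂_2 − rank ∂_3 = (4 − 3) − 0 = 1, and there is no ∂_3, so H_2 ≅ Z.

As a check, the Euler characteristic is 6 − 7 + 4 = 3, which agrees with 2 − 0 + 1 = 3.

H_0 = Z^2,  H_1 = 0,  H_2 = Z.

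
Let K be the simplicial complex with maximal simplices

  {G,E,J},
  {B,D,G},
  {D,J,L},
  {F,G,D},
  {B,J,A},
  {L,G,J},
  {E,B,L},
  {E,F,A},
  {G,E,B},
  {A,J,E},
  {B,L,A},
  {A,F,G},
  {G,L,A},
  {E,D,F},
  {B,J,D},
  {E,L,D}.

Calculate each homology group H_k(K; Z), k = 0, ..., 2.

Take the total order A < B < D < E < F < G < J < L on the vertex set. Then K (dimension 2) consists of the simplices:

  0-simplices (8): A, B, D, E, F, G, J, L
  1-simplices (24): AB, AE, AF, AG, AJ, AL, BD, BE, BG, BJ, BL, DE, DF, DG, DJ, DL, EF, EG, EJ, EL, FG, GJ, GL, JL
  2-simplices (16): ABJ, ABL, AEF, AEJ, AFG, AGL, BDG, BDJ, BEG, BEL, DEF, DEL, DFG, DJL, EGJ, GJL

Hence C_0 ≅ Z^8, C_1 ≅ Z^24, C_2 ≅ Z^16.

Boundary ∂_1: C_1 → C_0 is given by ∂[p,q] = [q] − [p]. For instance
  ∂AB = B − A.
As a 8×24 matrix over Z this has rank 7, with invariant factors (1,1,1,1,1,1,1).

The boundary map ∂_2: C_2 → C_1 sends each 2-simplex [p,q,r] to [q,r] − [p,r] + [p,q]. For instance
  ∂ABL = BL − AL + AB,
  ∂AGL = GL − AL + AG.
As a 24×16 matrix over Z this has rank 15, with invariant factors (1,1,1,1,1,1,1,1,1,1,1,1,1,1,1).

Now H_k = ker ∂_k / im ∂_{k+1}, so:

  H_0: rank C_0 − rank ∂_1 = 8 − 7 = 1, and the invariant factors of ∂_1 are all 1, so H_0 ≅ Z.
  H_1: rank ker ∂_1 − rank ∂_2 = (24 − 7) − 15 = 2, and the invariant factors of ∂_2 are all 1, so H_1 ≅ Z^2.
  H_2: rank ker ∂_2 − rank ∂_3 = (16 − 15) − 0 = 1, and there is no ∂_3, so H_2 ≅ Z.

H_0 ≅ Z,  H_1 ≅ Z^2,  H_2 ≅ Z.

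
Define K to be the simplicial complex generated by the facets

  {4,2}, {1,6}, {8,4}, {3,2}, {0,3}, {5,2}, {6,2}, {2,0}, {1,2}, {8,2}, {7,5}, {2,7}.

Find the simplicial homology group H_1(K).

H_1 = Z^4.

We work with the vertex ordering 0 < 1 < 2 < 3 < 4 < 5 < 6 < 7 < 8. The simplices of K, each written with vertices in increasing order, are:

  0-simplices (9): [0], [1], [2], [3], [4], [5], [6], [7], [8]
  1-simplices (12): [0,2], [0,3], [1,2], [1,6], [2,3], [2,4], [2,5], [2,6], [2,7], [2,8], [4,8], [5,7]

so the chain groups are C_0 ≅ Z^9, C_1 ≅ Z^12.

Boundary ∂_1: C_1 → C_0 sends each edge [p,q] (with p < q) to q − p.
The resulting 9×12 matrix has rank 8, and its Smith normal form has invariant factors (1,1,1,1,1,1,1,1).

Computing H_k = (kernel of ∂_k) / (image of ∂_{k+1}):

  H_1: rank ker ∂_1 − rank ∂_2 = (12 − 8) − 0 = 4, and there is no ∂_2, so H_1 = Z^4.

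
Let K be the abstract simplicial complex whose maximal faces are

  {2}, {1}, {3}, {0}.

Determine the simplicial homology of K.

Fix the vertex order 0 < 1 < 2 < 3 and write every simplex with vertices in increasing order. Then dim K = 0 and the simplices of K are:

  0-simplices (4): [0], [1], [2], [3]

giving chain groups C_0 ≅ Z^4.

From H_k ≅ ker(∂_k) / im(∂_{k+1}) we obtain:

  H_0: rank C_0 − rank ∂_1 = 4 − 0 = 4, and there is no ∂_1, so H_0 ≅ Z^4.

H_0 ≅ Z^4.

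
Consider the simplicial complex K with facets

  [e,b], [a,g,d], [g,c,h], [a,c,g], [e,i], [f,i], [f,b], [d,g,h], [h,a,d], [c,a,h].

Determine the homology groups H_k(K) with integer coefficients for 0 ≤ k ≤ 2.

Fix the vertex order a < b < c < d < e < f < g < h < i and write every simplex with vertices in increasing order. Then dim K = 2 and the simplices of K are:

  0-simplices (9): a, b, c, d, e, f, g, h, i
  1-simplices (13): ac, ad, ag, ah, be, bf, cg, ch, dg, dh, ei, fi, gh
  2-simplices (6): acg, ach, adg, adh, cgh, dgh

so the chain groups are C_0 ≅ Z^9, C_1 ≅ Z^13, C_2 ≅ Z^6.

The boundary map ∂_1: C_1 → C_0 maps an edge to its endpoints' difference, ∂[p,q] = q − p. For instance
  ∂ad = d − a.
This gives a 9×13 integer matrix of rank 7; reducing to Smith normal form yields diagonal entries (1,1,1,1,1,1,1).

Boundary ∂_2: C_2 → C_1 maps a triangle to the signed sum of its edges. For instance
  ∂adg = dg − ag + ad,
  ∂ach = ch − ah + ac.
The resulting 13×6 matrix has rank 5, and its Smith normal form has invariant factors (1,1,1,1,1).

Computing H_k = (kernel of ∂_k) / (image of ∂_{k+1}):

  H_0: rank C_0 − rank ∂_1 = 9 − 7 = 2, and the invariant factors of ∂_1 are all 1, so H_0 = Z^2.
  H_1: rank ker ∂_1 − rank ∂_2 = (13 − 7) − 5 = 1, and the invariant factors of ∂_2 are all 1, so H_1 = Z.
  H_2: rank ker ∂_2 − rank ∂_3 = (6 − 5) − 0 = 1, and there is no ∂_3, so H_2 = Z.

As a check, the Euler characteristic is 9 − 13 + 6 = 2, which agrees with 2 − 1 + 1 = 2.

H_0 = Z^2,  H_1 = Z,  H_2 = Z.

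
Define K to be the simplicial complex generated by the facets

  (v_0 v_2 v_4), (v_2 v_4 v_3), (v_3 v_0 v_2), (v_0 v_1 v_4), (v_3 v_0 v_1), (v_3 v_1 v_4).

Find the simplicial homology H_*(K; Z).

H_0 ≅ Z,  H_1 = 0,  H_2 ≅ Z.

We work with the vertex ordering v_0 < v_1 < v_2 < v_3 < v_4. The simplices of K, each written with vertices in increasing order, are:

  0-simplices (5): [v_0], [v_1], [v_2], [v_3], [v_4]
  1-simplices (9): [v_0,v_1], [v_0,v_2], [v_0,v_3], [v_0,v_4], [v_1,v_3], [v_1,v_4], [v_2,v_3], [v_2,v_4], [v_3,v_4]
  2-simplices (6): [v_0,v_1,v_3], [v_0,v_1,v_4], [v_0,v_2,v_3], [v_0,v_2,v_4], [v_1,v_3,v_4], [v_2,v_3,v_4]

Hence C_0 ≅ Z^5, C_1 ≅ Z^9, C_2 ≅ Z^6.

∂_1: C_1 → C_0 sends each edge [p,q] (with p < q) to q − p. For instance
  ∂[v_3,v_4] = [v_4] − [v_3].
This gives a 5×9 integer matrix of rank 4; reducing to Smith normal form yields diagonal entries (1,1,1,1).

Boundary ∂_2: C_2 → C_1 acts by ∂[p,q,r] = [q,r] − [p,r] + [p,q]. For instance
  ∂[v_0,v_1,v_3] = [v_1,v_3] − [v_0,v_3] + [v_0,v_1],
  ∂[v_0,v_1,v_4] = [v_1,v_4] − [v_0,v_4] + [v_0,v_1].
As a 9×6 matrix over Z this has rank 5, with invariant factors (1,1,1,1,1).

Computing H_k = (kernel of ∂_k) / (image of ∂_{k+1}):

  H_0: rank C_0 − rank ∂_1 = 5 − 4 = 1, and the invariant factors of ∂_1 are all 1, so H_0 = Z.
  H_1: rank ker ∂_1 − rank ∂_2 = (9 − 4) − 5 = 0, and the invariant factors of ∂_2 are all 1, so H_1 = 0.
  H_2: rank ker ∂_2 − rank ∂_3 = (6 − 5) − 0 = 1, and there is no ∂_3, so H_2 = Z.

As a check, the Euler characteristic is 5 − 9 + 6 = 2, which agrees with 1 − 0 + 1 = 2.
(K is a triangulation of the 2-sphere S^2.)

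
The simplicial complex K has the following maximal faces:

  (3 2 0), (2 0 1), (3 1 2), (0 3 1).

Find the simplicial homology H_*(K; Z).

Fix the vertex order 0 < 1 < 2 < 3 and write every simplex with vertices in increasing order. Then dim K = 2 and the simplices of K are:

  0-simplices (4): [0], [1], [2], [3]
  1-simplices (6): [0,1], [0,2], [0,3], [1,2], [1,3], [2,3]
  2-simplices (4): [0,1,2], [0,1,3], [0,2,3], [1,2,3]

Hence C_0 ≅ Z^4, C_1 ≅ Z^6, C_2 ≅ Z^4.

∂_1: C_1 → C_0 is given by ∂[p,q] = [q] − [p].
As a 4×6 matrix over Z this has rank 3, with invariant factors (1,1,1).

Boundary ∂_2: C_2 → C_1 acts by ∂[p,q,r] = [q,r] − [p,r] + [p,q]. For instance
  ∂[1,2,3] = [2,3] − [1,3] + [1,2],
  ∂[0,2,3] = [2,3] − [0,3] + [0,2].
The 6×4 boundary matrix has rank 3 and Smith normal form diag(1,1,1).

Reading off H_k = ker ∂_k / im ∂_{k+1}:

  H_0: rank C_0 − rank ∂_1 = 4 − 3 = 1, and the invariant factors of ∂_1 are all 1, so H_0 ≅ Z.
  H_1: rank ker ∂_1 − rank ∂_2 = (6 − 3) − 3 = 0, and the invariant factors of ∂_2 are all 1, so H_1 ≅ 0.
  H_2: rank ker ∂_2 − rank ∂_3 = (4 − 3) − 0 = 1, and there is no ∂_3, so H_2 ≅ Z.

As a check, the Euler characteristic is 4 − 6 + 4 = 2, which agrees with 1 − 0 + 1 = 2.

H_0 ≅ Z,  H_1 = 0,  H_2 ≅ Z.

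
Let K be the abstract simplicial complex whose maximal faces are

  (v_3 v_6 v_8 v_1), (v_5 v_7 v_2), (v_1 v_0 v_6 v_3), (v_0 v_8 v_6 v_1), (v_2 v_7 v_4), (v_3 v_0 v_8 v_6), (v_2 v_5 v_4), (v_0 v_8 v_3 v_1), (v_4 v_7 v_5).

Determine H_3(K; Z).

Take the total order v_0 < v_1 < v_2 < v_3 < v_4 < v_5 < v_6 < v_7 < v_8 on the vertex set. Then K (dimension 3) consists of the simplices:

  0-simplices (9): [v_0], [v_1], [v_2], [v_3], [v_4], [v_5], [v_6], [v_7], [v_8]
  1-simplices (16): (16 of them)
  2-simplices (14): (14 of them)
  3-simplices (5): [v_0,v_1,v_3,v_6], [v_0,v_1,v_3,v_8], [v_0,v_1,v_6,v_8], [v_0,v_3,v_6,v_8], [v_1,v_3,v_6,v_8]

Hence C_0 ≅ Z^9, C_1 ≅ Z^16, C_2 ≅ Z^14, C_3 ≅ Z^5.

Boundary ∂_1: C_1 → C_0 maps an edge to its endpoints' difference, ∂[p,q] = q − p. For instance
  ∂[v_0,v_8] = [v_8] − [v_0].
This gives a 9×16 integer matrix of rank 7; reducing to Smith normal form yields diagonal entries (1,1,1,1,1,1,1).

The boundary map ∂_2: C_2 → C_1 acts by ∂[p,q,r] = [q,r] − [p,r] + [p,q]. For instance
  ∂[v_2,v_4,v_7] = [v_4,v_7] − [v_2,v_7] + [v_2,v_4],
  ∂[v_4,v_5,v_7] = [v_5,v_7] − [v_4,v_7] + [v_4,v_5].
The 16×14 boundary matrix has rank 9 and Smith normal form diag(1,1,1,1,1,1,1,1,1).

Boundary ∂_3: C_3 → C_2 sends each 3-simplex σ to the alternating sum Σ_i (−1)^i (σ with its i-th vertex removed). For instance
  ∂[v_1,v_3,v_6,v_8] = [v_3,v_6,v_8] − [v_1,v_6,v_8] + [v_1,v_3,v_8] − [v_1,v_3,v_6],
  ∂[v_0,v_1,v_3,v_6] = [v_1,v_3,v_6] − [v_0,v_3,v_6] + [v_0,v_1,v_6] − [v_0,v_1,v_3].
The 14×5 boundary matrix has rank 4 and Smith normal form diag(1,1,1,1).

Reading off H_k = ker ∂_k / im ∂_{k+1}:

  H_3: rank ker ∂_3 − rank ∂_4 = (5 − 4) − 0 = 1, and there is no ∂_4, so H_3 = Z.

(K is a triangulation of the disjoint union of the 3-sphere S^3 and the 2-sphere S^2.)

H_3 ≅ Z.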